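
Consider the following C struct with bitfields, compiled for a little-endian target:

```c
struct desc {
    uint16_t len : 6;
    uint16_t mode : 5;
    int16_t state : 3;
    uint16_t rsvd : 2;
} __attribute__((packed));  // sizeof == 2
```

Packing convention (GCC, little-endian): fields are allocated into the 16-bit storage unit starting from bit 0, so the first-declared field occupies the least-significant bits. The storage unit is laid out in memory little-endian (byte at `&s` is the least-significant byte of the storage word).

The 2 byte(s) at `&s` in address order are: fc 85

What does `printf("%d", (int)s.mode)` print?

23

[0]=0xfc [1]=0x85 (little-endian) → word 0x85fc
len:6 @ bit 0 → (0x85fc>>0)&0x3f = 0x3c
mode:5 @ bit 6 → (0x85fc>>6)&0x1f = 0x17  ←
state:3 @ bit 11 → (0x85fc>>11)&0x7 = 0x0
rsvd:2 @ bit 14 → (0x85fc>>14)&0x3 = 0x2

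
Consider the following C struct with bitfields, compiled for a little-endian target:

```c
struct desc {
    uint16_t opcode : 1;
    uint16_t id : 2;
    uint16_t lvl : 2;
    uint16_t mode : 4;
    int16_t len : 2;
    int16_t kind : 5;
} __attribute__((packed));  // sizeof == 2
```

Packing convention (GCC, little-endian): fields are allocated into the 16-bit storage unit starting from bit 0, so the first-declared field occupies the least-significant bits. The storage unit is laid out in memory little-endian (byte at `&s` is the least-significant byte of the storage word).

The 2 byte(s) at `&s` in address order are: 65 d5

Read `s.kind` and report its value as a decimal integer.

[0]=0x65 [1]=0xd5 (little-endian) → word 0xd565
opcode:1 @ bit 0 → (0xd565>>0)&0x1 = 0x1
id:2 @ bit 1 → (0xd565>>1)&0x3 = 0x2
lvl:2 @ bit 3 → (0xd565>>3)&0x3 = 0x0
mode:4 @ bit 5 → (0xd565>>5)&0xf = 0xb
len:2 @ bit 9 → (0xd565>>9)&0x3 = 0x2
kind:5 @ bit 11 → (0xd565>>11)&0x1f = 0x1a  ←
kind signed 5b, MSB=1: 26 - 32 = -6

-6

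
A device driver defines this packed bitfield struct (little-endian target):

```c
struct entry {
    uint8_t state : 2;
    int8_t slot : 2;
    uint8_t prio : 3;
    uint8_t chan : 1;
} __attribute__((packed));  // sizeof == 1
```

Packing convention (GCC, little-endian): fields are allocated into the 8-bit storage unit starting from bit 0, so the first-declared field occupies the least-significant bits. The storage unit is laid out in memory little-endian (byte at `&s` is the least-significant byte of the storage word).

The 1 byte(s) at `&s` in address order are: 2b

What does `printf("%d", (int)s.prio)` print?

[0]=0x2b (little-endian) → word 0x2b
state:2 @ bit 0 → (0x2b>>0)&0x3 = 0x3
slot:2 @ bit 2 → (0x2b>>2)&0x3 = 0x2
prio:3 @ bit 4 → (0x2b>>4)&0x7 = 0x2  ←
chan:1 @ bit 7 → (0x2b>>7)&0x1 = 0x0

2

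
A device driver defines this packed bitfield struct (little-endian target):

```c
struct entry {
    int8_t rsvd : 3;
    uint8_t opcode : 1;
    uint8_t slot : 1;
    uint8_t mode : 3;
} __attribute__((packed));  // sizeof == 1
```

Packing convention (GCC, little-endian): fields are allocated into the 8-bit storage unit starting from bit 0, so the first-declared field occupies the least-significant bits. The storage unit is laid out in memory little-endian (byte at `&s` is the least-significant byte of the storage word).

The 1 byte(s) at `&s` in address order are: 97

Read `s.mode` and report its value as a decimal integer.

4

[0]=0x97 (little-endian) → word 0x97
rsvd [0+:3] = (word>>0) & 0x7 = 7
opcode [3+:1] = (word>>3) & 0x1 = 0
slot [4+:1] = (word>>4) & 0x1 = 1
mode [5+:3] = (word>>5) & 0x7 = 4  ←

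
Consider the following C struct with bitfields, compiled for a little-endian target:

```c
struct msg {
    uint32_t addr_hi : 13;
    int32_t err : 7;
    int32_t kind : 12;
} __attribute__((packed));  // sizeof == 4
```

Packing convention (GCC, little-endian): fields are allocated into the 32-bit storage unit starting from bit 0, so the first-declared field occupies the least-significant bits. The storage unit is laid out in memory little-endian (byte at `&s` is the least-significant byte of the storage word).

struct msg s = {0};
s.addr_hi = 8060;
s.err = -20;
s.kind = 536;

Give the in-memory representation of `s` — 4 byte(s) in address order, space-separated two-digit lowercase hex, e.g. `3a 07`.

7c 9f 8d 21

addr_hi (13b) val=8060 bits=0x1f7c at bit 0: 0x00001f7c
err (7b) val=-20 bits=0x6c at bit 13: 0x000d9f7c
kind (12b) val=536 bits=0x218 at bit 20: 0x218d9f7c
word = 0x218d9f7c → little-endian bytes:
  [0]=0x7c  [1]=0x9f  [2]=0x8d  [3]=0x21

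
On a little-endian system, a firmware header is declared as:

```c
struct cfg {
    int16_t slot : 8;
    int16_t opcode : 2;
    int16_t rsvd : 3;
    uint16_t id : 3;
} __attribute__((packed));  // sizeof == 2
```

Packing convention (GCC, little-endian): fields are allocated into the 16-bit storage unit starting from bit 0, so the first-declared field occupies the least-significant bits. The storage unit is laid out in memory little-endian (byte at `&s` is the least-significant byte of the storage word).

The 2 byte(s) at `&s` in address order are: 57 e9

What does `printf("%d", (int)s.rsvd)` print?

[0]=0x57 [1]=0xe9 (little-endian) → word 0xe957
slot:8 @ bit 0 → (0xe957>>0)&0xff = 0x57
opcode:2 @ bit 8 → (0xe957>>8)&0x3 = 0x1
rsvd:3 @ bit 10 → (0xe957>>10)&0x7 = 0x2  ←
id:3 @ bit 13 → (0xe957>>13)&0x7 = 0x7
rsvd signed 3b, MSB=0: value = 2

2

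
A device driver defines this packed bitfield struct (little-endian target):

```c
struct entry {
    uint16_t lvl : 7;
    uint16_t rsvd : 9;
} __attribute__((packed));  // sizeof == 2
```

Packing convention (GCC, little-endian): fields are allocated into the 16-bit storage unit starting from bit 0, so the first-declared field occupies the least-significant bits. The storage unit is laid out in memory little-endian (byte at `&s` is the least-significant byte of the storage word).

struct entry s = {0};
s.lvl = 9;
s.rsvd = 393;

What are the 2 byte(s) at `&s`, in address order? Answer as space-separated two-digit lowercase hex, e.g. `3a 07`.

89 c4

lvl:7 = 9 → 0x9 << 0 → word 0x0009
rsvd:9 = 393 → 0x189 << 7 → word 0xc489
word = 0xc489 → little-endian bytes:
  [0]=0x89  [1]=0xc4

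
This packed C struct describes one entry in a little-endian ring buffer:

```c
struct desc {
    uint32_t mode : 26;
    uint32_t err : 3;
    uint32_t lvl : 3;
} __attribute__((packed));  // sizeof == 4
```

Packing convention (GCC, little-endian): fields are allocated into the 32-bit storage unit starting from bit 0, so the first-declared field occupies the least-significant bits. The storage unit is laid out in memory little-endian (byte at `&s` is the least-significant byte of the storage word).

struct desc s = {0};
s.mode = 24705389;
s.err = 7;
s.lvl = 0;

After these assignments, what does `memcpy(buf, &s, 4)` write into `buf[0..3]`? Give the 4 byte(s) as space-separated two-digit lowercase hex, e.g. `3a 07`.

6d f9 78 1d

mode:26 = 24705389 → 0x178f96d << 0 → word 0x0178f96d
err:3 = 7 → 0x7 << 26 → word 0x1d78f96d
lvl:3 = 0 → 0x0 << 29 → word 0x1d78f96d
word = 0x1d78f96d → little-endian bytes:
  [0]=0x6d  [1]=0xf9  [2]=0x78  [3]=0x1d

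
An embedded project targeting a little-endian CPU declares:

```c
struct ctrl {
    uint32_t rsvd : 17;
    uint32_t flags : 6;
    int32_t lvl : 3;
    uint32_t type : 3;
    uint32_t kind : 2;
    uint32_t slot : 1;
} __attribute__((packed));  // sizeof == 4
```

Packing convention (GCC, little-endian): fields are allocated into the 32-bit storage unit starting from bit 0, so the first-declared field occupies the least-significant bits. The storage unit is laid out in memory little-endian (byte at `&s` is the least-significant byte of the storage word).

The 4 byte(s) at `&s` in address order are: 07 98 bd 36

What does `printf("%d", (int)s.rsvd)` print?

104455

[0]=0x07 [1]=0x98 [2]=0xbd [3]=0x36 (little-endian) → word 0x36bd9807
rsvd [0+:17] = (word>>0) & 0x1ffff = 104455  ←
flags [17+:6] = (word>>17) & 0x3f = 30
lvl [23+:3] = (word>>23) & 0x7 = 5
type [26+:3] = (word>>26) & 0x7 = 5
kind [29+:2] = (word>>29) & 0x3 = 1
slot [31+:1] = (word>>31) & 0x1 = 0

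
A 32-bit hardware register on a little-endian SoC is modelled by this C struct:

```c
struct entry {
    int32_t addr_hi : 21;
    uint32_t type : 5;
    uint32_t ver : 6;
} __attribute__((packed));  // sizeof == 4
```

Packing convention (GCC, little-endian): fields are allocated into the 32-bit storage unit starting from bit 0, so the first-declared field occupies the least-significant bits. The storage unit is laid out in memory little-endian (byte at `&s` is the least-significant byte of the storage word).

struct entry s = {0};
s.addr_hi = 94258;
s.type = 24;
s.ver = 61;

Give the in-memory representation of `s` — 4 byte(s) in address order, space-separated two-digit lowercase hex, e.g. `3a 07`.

32 70 01 f7

addr_hi (21b) val=94258 bits=0x17032 at bit 0: 0x00017032
type (5b) val=24 bits=0x18 at bit 21: 0x03017032
ver (6b) val=61 bits=0x3d at bit 26: 0xf7017032
word = 0xf7017032 → little-endian bytes:
  [0]=0x32  [1]=0x70  [2]=0x01  [3]=0xf7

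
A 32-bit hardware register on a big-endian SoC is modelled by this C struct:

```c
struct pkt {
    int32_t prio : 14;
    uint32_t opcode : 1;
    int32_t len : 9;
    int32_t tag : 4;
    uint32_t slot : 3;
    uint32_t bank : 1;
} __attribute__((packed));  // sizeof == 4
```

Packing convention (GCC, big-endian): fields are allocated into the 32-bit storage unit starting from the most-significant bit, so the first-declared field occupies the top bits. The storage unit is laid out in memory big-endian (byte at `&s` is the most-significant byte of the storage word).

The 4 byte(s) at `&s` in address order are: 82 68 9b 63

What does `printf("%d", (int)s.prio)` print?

-8038

[0]=0x82 [1]=0x68 [2]=0x9b [3]=0x63 (big-endian) → word 0x82689b63
prio [18+:14] = (word>>18) & 0x3fff = 8346  ←
opcode [17+:1] = (word>>17) & 0x1 = 0
len [8+:9] = (word>>8) & 0x1ff = 155
tag [4+:4] = (word>>4) & 0xf = 6
slot [1+:3] = (word>>1) & 0x7 = 1
bank [0+:1] = (word>>0) & 0x1 = 1
prio signed 14b, MSB=1: 8346 - 16384 = -8038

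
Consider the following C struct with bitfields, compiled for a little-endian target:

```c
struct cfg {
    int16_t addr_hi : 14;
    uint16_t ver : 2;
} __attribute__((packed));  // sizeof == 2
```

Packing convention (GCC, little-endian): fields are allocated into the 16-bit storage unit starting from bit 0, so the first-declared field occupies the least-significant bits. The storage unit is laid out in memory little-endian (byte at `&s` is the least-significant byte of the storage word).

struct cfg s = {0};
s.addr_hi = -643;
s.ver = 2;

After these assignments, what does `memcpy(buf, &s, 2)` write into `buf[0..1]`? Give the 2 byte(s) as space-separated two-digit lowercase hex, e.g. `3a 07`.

7d bd

[0+:14] addr_hi=-643 & 0x3fff = 0x3d7d; word=0x3d7d
[14+:2] ver=2 & 0x3 = 0x2; word=0xbd7d
word = 0xbd7d → little-endian bytes:
  [0]=0x7d  [1]=0xbd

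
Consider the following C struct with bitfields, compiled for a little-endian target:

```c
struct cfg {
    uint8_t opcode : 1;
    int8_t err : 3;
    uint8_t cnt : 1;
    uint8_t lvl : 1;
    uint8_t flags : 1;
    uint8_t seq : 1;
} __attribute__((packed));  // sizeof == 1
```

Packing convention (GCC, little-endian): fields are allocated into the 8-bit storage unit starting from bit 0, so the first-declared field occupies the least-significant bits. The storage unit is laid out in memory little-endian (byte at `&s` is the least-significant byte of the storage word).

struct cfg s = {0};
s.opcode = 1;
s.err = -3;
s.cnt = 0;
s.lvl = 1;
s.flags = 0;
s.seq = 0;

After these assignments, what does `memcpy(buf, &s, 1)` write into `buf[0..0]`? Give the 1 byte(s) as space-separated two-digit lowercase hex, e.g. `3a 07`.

2b

opcode (1b) val=1 bits=0x1 at bit 0: 0x01
err (3b) val=-3 bits=0x5 at bit 1: 0x0b
cnt (1b) val=0 bits=0x0 at bit 4: 0x0b
lvl (1b) val=1 bits=0x1 at bit 5: 0x2b
flags (1b) val=0 bits=0x0 at bit 6: 0x2b
seq (1b) val=0 bits=0x0 at bit 7: 0x2b
word = 0x2b → little-endian bytes:
  [0]=0x2b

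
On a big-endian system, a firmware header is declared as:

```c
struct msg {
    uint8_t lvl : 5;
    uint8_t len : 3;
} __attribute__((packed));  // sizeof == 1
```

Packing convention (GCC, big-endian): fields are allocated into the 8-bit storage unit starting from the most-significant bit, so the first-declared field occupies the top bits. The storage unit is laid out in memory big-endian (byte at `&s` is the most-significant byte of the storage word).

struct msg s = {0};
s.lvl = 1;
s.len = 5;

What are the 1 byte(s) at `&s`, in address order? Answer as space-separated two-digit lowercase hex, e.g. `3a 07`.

0d

lvl (5b) val=1 bits=0x1 at bit 3: 0x08
len (3b) val=5 bits=0x5 at bit 0: 0x0d
word = 0x0d → big-endian bytes:
  [0]=0x0d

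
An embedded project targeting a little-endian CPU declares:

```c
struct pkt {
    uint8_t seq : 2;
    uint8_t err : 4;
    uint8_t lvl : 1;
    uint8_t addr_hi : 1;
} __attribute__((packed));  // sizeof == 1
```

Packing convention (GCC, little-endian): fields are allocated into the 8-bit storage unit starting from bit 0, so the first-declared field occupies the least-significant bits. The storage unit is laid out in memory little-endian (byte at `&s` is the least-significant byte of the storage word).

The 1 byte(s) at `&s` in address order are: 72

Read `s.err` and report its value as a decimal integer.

[0]=0x72 (little-endian) → word 0x72
seq [0+:2] = (word>>0) & 0x3 = 2
err [2+:4] = (word>>2) & 0xf = 12  ←
lvl [6+:1] = (word>>6) & 0x1 = 1
addr_hi [7+:1] = (word>>7) & 0x1 = 0

12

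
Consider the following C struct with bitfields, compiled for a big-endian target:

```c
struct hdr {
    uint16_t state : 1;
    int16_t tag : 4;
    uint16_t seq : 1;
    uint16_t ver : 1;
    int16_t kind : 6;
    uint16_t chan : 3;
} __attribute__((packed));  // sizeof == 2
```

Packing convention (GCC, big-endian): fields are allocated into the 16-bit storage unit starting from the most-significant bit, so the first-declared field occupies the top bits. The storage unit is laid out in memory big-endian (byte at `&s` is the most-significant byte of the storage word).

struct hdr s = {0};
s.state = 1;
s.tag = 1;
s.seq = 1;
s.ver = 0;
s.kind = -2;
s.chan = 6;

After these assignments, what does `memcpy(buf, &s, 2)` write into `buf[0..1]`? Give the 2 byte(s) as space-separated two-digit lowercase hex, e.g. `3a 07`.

8d f6

state:1 = 1 → 0x1 << 15 → word 0x8000
tag:4 = 1 → 0x1 << 11 → word 0x8800
seq:1 = 1 → 0x1 << 10 → word 0x8c00
ver:1 = 0 → 0x0 << 9 → word 0x8c00
kind:6 = -2 → 0x3e << 3 → word 0x8df0
chan:3 = 6 → 0x6 << 0 → word 0x8df6
word = 0x8df6 → big-endian bytes:
  [0]=0x8d  [1]=0xf6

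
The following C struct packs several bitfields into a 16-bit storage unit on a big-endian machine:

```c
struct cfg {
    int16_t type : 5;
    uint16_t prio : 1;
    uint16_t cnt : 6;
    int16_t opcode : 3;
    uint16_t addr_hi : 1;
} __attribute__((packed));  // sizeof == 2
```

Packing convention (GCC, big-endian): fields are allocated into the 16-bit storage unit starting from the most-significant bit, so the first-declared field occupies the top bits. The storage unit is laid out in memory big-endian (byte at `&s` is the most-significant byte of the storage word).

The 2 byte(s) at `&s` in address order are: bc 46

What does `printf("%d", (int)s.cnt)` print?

4

[0]=0xbc [1]=0x46 (big-endian) → word 0xbc46
type [11+:5] = (word>>11) & 0x1f = 23
prio [10+:1] = (word>>10) & 0x1 = 1
cnt [4+:6] = (word>>4) & 0x3f = 4  ←
opcode [1+:3] = (word>>1) & 0x7 = 3
addr_hi [0+:1] = (word>>0) & 0x1 = 0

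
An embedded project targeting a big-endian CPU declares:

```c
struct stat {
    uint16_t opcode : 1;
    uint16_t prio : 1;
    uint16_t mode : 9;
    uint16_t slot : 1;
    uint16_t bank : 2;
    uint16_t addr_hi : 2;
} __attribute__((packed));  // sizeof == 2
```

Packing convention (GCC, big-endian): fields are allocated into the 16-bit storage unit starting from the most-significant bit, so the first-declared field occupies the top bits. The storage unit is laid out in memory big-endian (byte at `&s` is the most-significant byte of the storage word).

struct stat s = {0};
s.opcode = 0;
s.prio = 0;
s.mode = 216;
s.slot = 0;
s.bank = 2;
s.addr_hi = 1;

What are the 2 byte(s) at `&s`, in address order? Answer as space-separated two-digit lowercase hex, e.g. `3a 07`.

opcode (1b) val=0 bits=0x0 at bit 15: 0x0000
prio (1b) val=0 bits=0x0 at bit 14: 0x0000
mode (9b) val=216 bits=0xd8 at bit 5: 0x1b00
slot (1b) val=0 bits=0x0 at bit 4: 0x1b00
bank (2b) val=2 bits=0x2 at bit 2: 0x1b08
addr_hi (2b) val=1 bits=0x1 at bit 0: 0x1b09
word = 0x1b09 → big-endian bytes:
  [0]=0x1b  [1]=0x09

1b 09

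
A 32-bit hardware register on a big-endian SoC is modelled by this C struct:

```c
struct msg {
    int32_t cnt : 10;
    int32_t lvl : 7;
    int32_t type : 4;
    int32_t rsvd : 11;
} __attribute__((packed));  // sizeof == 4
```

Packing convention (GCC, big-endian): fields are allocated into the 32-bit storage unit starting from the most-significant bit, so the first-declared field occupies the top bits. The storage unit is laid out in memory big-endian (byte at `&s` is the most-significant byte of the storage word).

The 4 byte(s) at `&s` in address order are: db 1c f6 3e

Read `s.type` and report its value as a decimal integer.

-2

[0]=0xdb [1]=0x1c [2]=0xf6 [3]=0x3e (big-endian) → word 0xdb1cf63e
cnt [22+:10] = (word>>22) & 0x3ff = 876
lvl [15+:7] = (word>>15) & 0x7f = 57
type [11+:4] = (word>>11) & 0xf = 14  ←
rsvd [0+:11] = (word>>0) & 0x7ff = 1598
type signed 4b, MSB=1: 14 - 16 = -2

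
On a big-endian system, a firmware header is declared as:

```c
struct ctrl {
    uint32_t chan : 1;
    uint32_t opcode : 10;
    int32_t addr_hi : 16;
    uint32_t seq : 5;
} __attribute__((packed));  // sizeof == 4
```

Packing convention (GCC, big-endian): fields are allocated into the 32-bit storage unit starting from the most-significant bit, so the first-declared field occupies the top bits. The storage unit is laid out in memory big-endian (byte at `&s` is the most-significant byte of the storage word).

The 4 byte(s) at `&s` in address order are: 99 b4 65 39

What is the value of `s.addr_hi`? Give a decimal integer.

[0]=0x99 [1]=0xb4 [2]=0x65 [3]=0x39 (big-endian) → word 0x99b46539
chan:1 @ bit 31 → (0x99b46539>>31)&0x1 = 0x1
opcode:10 @ bit 21 → (0x99b46539>>21)&0x3ff = 0xcd
addr_hi:16 @ bit 5 → (0x99b46539>>5)&0xffff = 0xa329  ←
seq:5 @ bit 0 → (0x99b46539>>0)&0x1f = 0x19
addr_hi signed 16b, MSB=1: 41769 - 65536 = -23767

-23767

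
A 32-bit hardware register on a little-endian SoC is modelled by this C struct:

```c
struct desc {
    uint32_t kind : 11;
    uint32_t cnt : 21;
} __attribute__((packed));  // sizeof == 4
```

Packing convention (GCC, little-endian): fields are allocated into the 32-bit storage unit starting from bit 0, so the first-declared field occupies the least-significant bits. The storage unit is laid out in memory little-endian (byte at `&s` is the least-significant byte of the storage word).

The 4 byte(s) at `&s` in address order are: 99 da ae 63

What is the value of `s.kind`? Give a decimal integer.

665

[0]=0x99 [1]=0xda [2]=0xae [3]=0x63 (little-endian) → word 0x63aeda99
kind:11 @ bit 0 → (0x63aeda99>>0)&0x7ff = 0x299  ←
cnt:21 @ bit 11 → (0x63aeda99>>11)&0x1fffff = 0xc75db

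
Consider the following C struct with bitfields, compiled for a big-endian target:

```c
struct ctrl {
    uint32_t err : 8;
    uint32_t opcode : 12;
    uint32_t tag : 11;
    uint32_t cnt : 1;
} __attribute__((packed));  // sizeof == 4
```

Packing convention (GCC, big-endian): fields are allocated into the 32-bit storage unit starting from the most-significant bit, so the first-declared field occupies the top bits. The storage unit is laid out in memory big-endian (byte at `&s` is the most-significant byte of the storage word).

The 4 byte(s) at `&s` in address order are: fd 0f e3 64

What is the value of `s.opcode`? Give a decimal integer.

254

[0]=0xfd [1]=0x0f [2]=0xe3 [3]=0x64 (big-endian) → word 0xfd0fe364
err:8 @ bit 24 → (0xfd0fe364>>24)&0xff = 0xfd
opcode:12 @ bit 12 → (0xfd0fe364>>12)&0xfff = 0xfe  ←
tag:11 @ bit 1 → (0xfd0fe364>>1)&0x7ff = 0x1b2
cnt:1 @ bit 0 → (0xfd0fe364>>0)&0x1 = 0x0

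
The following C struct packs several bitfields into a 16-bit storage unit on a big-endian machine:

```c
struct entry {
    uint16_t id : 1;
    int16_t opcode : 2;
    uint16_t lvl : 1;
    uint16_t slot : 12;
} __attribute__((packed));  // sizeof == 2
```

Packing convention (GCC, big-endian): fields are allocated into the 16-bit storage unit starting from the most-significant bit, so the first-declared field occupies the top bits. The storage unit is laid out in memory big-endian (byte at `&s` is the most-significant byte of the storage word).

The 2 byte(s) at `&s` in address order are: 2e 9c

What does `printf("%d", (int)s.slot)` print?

[0]=0x2e [1]=0x9c (big-endian) → word 0x2e9c
id:1 @ bit 15 → (0x2e9c>>15)&0x1 = 0x0
opcode:2 @ bit 13 → (0x2e9c>>13)&0x3 = 0x1
lvl:1 @ bit 12 → (0x2e9c>>12)&0x1 = 0x0
slot:12 @ bit 0 → (0x2e9c>>0)&0xfff = 0xe9c  ←

3740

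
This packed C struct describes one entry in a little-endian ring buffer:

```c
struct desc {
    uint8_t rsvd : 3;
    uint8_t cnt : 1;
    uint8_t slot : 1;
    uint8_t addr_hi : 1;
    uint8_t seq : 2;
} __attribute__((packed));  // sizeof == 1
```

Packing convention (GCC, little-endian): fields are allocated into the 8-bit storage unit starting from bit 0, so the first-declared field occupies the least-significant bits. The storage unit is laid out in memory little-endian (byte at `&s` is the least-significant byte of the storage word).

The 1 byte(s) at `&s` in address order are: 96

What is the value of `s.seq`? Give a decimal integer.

[0]=0x96 (little-endian) → word 0x96
rsvd:3 @ bit 0 → (0x96>>0)&0x7 = 0x6
cnt:1 @ bit 3 → (0x96>>3)&0x1 = 0x0
slot:1 @ bit 4 → (0x96>>4)&0x1 = 0x1
addr_hi:1 @ bit 5 → (0x96>>5)&0x1 = 0x0
seq:2 @ bit 6 → (0x96>>6)&0x3 = 0x2  ←

2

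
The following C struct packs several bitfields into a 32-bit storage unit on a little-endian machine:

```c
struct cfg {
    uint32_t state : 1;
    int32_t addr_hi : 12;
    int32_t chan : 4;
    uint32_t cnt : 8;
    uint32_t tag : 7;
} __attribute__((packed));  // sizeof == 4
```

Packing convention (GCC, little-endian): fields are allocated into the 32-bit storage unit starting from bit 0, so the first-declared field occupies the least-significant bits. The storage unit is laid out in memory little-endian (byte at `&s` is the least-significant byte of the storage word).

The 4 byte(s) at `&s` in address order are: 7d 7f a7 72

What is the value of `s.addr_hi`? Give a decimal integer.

-66

[0]=0x7d [1]=0x7f [2]=0xa7 [3]=0x72 (little-endian) → word 0x72a77f7d
state:1 @ bit 0 → (0x72a77f7d>>0)&0x1 = 0x1
addr_hi:12 @ bit 1 → (0x72a77f7d>>1)&0xfff = 0xfbe  ←
chan:4 @ bit 13 → (0x72a77f7d>>13)&0xf = 0xb
cnt:8 @ bit 17 → (0x72a77f7d>>17)&0xff = 0x53
tag:7 @ bit 25 → (0x72a77f7d>>25)&0x7f = 0x39
addr_hi signed 12b, MSB=1: 4030 - 4096 = -66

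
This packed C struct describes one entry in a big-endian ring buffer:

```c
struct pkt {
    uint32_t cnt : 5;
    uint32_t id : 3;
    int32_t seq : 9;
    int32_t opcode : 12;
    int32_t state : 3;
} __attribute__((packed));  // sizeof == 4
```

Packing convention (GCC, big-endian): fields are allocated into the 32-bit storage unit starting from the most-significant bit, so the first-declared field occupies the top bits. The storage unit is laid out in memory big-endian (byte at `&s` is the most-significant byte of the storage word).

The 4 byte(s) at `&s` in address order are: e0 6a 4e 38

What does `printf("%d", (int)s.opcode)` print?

[0]=0xe0 [1]=0x6a [2]=0x4e [3]=0x38 (big-endian) → word 0xe06a4e38
cnt:5 @ bit 27 → (0xe06a4e38>>27)&0x1f = 0x1c
id:3 @ bit 24 → (0xe06a4e38>>24)&0x7 = 0x0
seq:9 @ bit 15 → (0xe06a4e38>>15)&0x1ff = 0xd4
opcode:12 @ bit 3 → (0xe06a4e38>>3)&0xfff = 0x9c7  ←
state:3 @ bit 0 → (0xe06a4e38>>0)&0x7 = 0x0
opcode signed 12b, MSB=1: 2503 - 4096 = -1593

-1593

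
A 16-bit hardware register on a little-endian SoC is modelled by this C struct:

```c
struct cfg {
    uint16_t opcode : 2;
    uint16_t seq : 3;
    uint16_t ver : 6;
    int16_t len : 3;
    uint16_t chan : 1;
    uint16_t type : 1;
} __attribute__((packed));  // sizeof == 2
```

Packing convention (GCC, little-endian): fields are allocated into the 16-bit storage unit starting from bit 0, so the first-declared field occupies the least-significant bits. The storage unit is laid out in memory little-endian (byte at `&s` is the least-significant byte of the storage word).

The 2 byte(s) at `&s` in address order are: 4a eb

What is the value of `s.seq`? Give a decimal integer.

2

[0]=0x4a [1]=0xeb (little-endian) → word 0xeb4a
opcode [0+:2] = (word>>0) & 0x3 = 2
seq [2+:3] = (word>>2) & 0x7 = 2  ←
ver [5+:6] = (word>>5) & 0x3f = 26
len [11+:3] = (word>>11) & 0x7 = 5
chan [14+:1] = (word>>14) & 0x1 = 1
type [15+:1] = (word>>15) & 0x1 = 1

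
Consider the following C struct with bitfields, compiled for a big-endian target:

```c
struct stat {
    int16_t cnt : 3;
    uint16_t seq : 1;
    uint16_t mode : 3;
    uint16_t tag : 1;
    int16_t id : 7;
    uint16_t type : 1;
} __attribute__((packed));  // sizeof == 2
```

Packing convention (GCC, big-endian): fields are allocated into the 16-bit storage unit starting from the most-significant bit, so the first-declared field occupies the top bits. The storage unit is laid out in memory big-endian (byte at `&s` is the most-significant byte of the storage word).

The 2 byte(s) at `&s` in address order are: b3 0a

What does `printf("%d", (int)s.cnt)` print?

-3

[0]=0xb3 [1]=0x0a (big-endian) → word 0xb30a
cnt [13+:3] = (word>>13) & 0x7 = 5  ←
seq [12+:1] = (word>>12) & 0x1 = 1
mode [9+:3] = (word>>9) & 0x7 = 1
tag [8+:1] = (word>>8) & 0x1 = 1
id [1+:7] = (word>>1) & 0x7f = 5
type [0+:1] = (word>>0) & 0x1 = 0
cnt signed 3b, MSB=1: 5 - 8 = -3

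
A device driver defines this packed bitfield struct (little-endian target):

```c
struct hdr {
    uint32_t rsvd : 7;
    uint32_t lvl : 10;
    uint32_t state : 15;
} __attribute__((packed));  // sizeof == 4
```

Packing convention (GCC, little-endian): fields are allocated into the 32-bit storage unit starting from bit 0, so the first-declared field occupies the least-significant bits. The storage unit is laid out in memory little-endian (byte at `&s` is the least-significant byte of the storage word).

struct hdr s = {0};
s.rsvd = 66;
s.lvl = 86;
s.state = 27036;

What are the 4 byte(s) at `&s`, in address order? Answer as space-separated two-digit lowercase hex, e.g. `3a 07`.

[0+:7] rsvd=66 & 0x7f = 0x42; word=0x00000042
[7+:10] lvl=86 & 0x3ff = 0x56; word=0x00002b42
[17+:15] state=27036 & 0x7fff = 0x699c; word=0xd3382b42
word = 0xd3382b42 → little-endian bytes:
  [0]=0x42  [1]=0x2b  [2]=0x38  [3]=0xd3

42 2b 38 d3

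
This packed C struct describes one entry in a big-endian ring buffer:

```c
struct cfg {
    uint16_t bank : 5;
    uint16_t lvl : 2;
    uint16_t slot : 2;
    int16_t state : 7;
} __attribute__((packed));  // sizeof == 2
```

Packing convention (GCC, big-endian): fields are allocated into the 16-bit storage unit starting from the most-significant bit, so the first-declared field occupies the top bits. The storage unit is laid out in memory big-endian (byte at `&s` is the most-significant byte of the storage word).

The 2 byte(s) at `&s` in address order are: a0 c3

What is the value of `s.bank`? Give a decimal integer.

[0]=0xa0 [1]=0xc3 (big-endian) → word 0xa0c3
bank [11+:5] = (word>>11) & 0x1f = 20  ←
lvl [9+:2] = (word>>9) & 0x3 = 0
slot [7+:2] = (word>>7) & 0x3 = 1
state [0+:7] = (word>>0) & 0x7f = 67

20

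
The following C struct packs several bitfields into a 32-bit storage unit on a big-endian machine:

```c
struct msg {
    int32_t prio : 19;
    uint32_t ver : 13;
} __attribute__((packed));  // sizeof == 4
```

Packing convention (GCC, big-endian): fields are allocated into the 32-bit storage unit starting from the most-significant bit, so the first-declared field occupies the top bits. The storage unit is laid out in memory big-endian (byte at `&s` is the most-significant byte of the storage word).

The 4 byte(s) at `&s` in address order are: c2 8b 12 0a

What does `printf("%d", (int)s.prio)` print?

[0]=0xc2 [1]=0x8b [2]=0x12 [3]=0x0a (big-endian) → word 0xc28b120a
prio:19 @ bit 13 → (0xc28b120a>>13)&0x7ffff = 0x61458  ←
ver:13 @ bit 0 → (0xc28b120a>>0)&0x1fff = 0x120a
prio signed 19b, MSB=1: 398424 - 524288 = -125864

-125864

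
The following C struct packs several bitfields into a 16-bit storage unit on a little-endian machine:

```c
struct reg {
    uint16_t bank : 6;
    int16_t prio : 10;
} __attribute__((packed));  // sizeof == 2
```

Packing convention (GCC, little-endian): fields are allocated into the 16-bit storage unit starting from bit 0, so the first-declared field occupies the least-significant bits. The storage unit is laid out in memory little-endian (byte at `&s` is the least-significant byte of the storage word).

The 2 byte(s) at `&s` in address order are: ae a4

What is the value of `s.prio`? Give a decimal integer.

-366

[0]=0xae [1]=0xa4 (little-endian) → word 0xa4ae
bank [0+:6] = (word>>0) & 0x3f = 46
prio [6+:10] = (word>>6) & 0x3ff = 658  ←
prio signed 10b, MSB=1: 658 - 1024 = -366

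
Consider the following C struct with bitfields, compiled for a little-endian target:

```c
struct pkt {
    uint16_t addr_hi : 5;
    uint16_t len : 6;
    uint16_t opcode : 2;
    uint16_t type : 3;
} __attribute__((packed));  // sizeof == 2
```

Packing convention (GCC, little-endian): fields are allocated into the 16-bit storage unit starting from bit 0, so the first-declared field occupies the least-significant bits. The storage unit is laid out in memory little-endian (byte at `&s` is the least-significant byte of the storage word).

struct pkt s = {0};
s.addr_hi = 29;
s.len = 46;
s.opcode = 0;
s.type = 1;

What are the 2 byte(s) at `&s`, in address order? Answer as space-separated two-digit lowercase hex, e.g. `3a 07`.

dd 25

[0+:5] addr_hi=29 & 0x1f = 0x1d; word=0x001d
[5+:6] len=46 & 0x3f = 0x2e; word=0x05dd
[11+:2] opcode=0 & 0x3 = 0x0; word=0x05dd
[13+:3] type=1 & 0x7 = 0x1; word=0x25dd
word = 0x25dd → little-endian bytes:
  [0]=0xdd  [1]=0x25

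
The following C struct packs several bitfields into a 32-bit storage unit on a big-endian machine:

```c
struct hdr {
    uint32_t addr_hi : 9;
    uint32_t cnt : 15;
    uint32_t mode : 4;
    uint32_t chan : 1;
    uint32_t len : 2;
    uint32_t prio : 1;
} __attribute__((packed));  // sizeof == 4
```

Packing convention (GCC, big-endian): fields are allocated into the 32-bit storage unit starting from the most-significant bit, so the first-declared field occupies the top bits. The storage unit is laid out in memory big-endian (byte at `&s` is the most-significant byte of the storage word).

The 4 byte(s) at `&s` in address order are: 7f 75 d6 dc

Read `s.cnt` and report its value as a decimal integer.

30166

[0]=0x7f [1]=0x75 [2]=0xd6 [3]=0xdc (big-endian) → word 0x7f75d6dc
addr_hi [23+:9] = (word>>23) & 0x1ff = 254
cnt [8+:15] = (word>>8) & 0x7fff = 30166  ←
mode [4+:4] = (word>>4) & 0xf = 13
chan [3+:1] = (word>>3) & 0x1 = 1
len [1+:2] = (word>>1) & 0x3 = 2
prio [0+:1] = (word>>0) & 0x1 = 0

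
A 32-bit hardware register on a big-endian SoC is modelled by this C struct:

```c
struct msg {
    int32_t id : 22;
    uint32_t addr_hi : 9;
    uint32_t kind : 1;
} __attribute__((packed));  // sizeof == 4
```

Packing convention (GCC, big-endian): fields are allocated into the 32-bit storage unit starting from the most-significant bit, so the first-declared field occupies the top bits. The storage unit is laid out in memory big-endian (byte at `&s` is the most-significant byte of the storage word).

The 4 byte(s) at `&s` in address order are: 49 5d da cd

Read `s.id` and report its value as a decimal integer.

[0]=0x49 [1]=0x5d [2]=0xda [3]=0xcd (big-endian) → word 0x495ddacd
id [10+:22] = (word>>10) & 0x3fffff = 1202038  ←
addr_hi [1+:9] = (word>>1) & 0x1ff = 358
kind [0+:1] = (word>>0) & 0x1 = 1
id signed 22b, MSB=0: value = 1202038

1202038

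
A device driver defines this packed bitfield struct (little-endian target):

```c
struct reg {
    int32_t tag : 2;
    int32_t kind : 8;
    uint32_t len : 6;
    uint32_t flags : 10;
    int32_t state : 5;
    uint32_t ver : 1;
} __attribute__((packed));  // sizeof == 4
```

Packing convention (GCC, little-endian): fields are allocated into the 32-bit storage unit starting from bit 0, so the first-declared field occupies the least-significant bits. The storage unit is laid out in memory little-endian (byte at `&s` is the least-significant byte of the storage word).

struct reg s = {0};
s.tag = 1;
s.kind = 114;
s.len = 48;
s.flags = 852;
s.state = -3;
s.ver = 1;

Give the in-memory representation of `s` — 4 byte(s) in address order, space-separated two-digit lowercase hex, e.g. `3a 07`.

tag (2b) val=1 bits=0x1 at bit 0: 0x00000001
kind (8b) val=114 bits=0x72 at bit 2: 0x000001c9
len (6b) val=48 bits=0x30 at bit 10: 0x0000c1c9
flags (10b) val=852 bits=0x354 at bit 16: 0x0354c1c9
state (5b) val=-3 bits=0x1d at bit 26: 0x7754c1c9
ver (1b) val=1 bits=0x1 at bit 31: 0xf754c1c9
word = 0xf754c1c9 → little-endian bytes:
  [0]=0xc9  [1]=0xc1  [2]=0x54  [3]=0xf7

c9 c1 54 f7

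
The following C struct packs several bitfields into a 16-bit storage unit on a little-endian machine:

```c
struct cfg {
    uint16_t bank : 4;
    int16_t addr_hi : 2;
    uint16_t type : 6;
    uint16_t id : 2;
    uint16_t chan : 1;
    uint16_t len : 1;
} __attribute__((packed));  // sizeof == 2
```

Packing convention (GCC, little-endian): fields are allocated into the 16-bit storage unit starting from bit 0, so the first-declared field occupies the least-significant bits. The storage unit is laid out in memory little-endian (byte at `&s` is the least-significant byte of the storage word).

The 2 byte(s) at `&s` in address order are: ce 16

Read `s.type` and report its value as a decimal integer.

27

[0]=0xce [1]=0x16 (little-endian) → word 0x16ce
bank:4 @ bit 0 → (0x16ce>>0)&0xf = 0xe
addr_hi:2 @ bit 4 → (0x16ce>>4)&0x3 = 0x0
type:6 @ bit 6 → (0x16ce>>6)&0x3f = 0x1b  ←
id:2 @ bit 12 → (0x16ce>>12)&0x3 = 0x1
chan:1 @ bit 14 → (0x16ce>>14)&0x1 = 0x0
len:1 @ bit 15 → (0x16ce>>15)&0x1 = 0x0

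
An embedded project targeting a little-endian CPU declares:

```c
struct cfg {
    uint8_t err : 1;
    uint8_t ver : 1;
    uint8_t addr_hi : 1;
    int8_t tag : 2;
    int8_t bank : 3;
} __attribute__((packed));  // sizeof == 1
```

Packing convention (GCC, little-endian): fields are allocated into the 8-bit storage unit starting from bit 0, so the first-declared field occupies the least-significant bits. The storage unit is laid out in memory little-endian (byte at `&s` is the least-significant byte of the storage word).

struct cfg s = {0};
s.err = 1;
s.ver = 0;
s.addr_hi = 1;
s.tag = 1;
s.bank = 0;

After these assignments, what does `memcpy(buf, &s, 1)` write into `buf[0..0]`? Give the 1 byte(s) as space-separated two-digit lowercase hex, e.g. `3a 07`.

0d

err (1b) val=1 bits=0x1 at bit 0: 0x01
ver (1b) val=0 bits=0x0 at bit 1: 0x01
addr_hi (1b) val=1 bits=0x1 at bit 2: 0x05
tag (2b) val=1 bits=0x1 at bit 3: 0x0d
bank (3b) val=0 bits=0x0 at bit 5: 0x0d
word = 0x0d → little-endian bytes:
  [0]=0x0d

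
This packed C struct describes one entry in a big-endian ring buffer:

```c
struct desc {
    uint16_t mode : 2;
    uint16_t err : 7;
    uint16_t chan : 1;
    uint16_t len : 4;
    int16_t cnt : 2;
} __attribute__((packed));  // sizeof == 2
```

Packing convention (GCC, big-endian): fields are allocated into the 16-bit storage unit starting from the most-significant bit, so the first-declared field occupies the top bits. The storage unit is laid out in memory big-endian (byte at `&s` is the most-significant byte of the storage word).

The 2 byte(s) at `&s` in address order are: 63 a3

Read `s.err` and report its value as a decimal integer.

71

[0]=0x63 [1]=0xa3 (big-endian) → word 0x63a3
mode:2 @ bit 14 → (0x63a3>>14)&0x3 = 0x1
err:7 @ bit 7 → (0x63a3>>7)&0x7f = 0x47  ←
chan:1 @ bit 6 → (0x63a3>>6)&0x1 = 0x0
len:4 @ bit 2 → (0x63a3>>2)&0xf = 0x8
cnt:2 @ bit 0 → (0x63a3>>0)&0x3 = 0x3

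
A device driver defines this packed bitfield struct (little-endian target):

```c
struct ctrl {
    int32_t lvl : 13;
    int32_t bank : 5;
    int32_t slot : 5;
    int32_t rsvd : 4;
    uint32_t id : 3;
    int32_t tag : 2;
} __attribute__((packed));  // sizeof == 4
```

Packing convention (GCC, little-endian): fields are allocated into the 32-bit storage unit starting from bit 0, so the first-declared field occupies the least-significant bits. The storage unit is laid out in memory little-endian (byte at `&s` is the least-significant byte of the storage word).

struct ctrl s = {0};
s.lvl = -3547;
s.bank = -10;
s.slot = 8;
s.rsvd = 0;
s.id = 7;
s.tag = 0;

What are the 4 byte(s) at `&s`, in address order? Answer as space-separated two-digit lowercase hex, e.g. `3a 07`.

25 d2 22 38

[0+:13] lvl=-3547 & 0x1fff = 0x1225; word=0x00001225
[13+:5] bank=-10 & 0x1f = 0x16; word=0x0002d225
[18+:5] slot=8 & 0x1f = 0x8; word=0x0022d225
[23+:4] rsvd=0 & 0xf = 0x0; word=0x0022d225
[27+:3] id=7 & 0x7 = 0x7; word=0x3822d225
[30+:2] tag=0 & 0x3 = 0x0; word=0x3822d225
word = 0x3822d225 → little-endian bytes:
  [0]=0x25  [1]=0xd2  [2]=0x22  [3]=0x38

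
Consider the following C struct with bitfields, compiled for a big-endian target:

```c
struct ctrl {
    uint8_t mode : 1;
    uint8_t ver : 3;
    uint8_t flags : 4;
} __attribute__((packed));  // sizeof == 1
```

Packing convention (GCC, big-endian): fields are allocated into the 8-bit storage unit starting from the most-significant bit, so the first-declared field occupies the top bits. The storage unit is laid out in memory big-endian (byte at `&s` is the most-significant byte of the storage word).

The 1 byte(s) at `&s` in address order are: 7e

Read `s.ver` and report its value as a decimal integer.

7

[0]=0x7e (big-endian) → word 0x7e
mode:1 @ bit 7 → (0x7e>>7)&0x1 = 0x0
ver:3 @ bit 4 → (0x7e>>4)&0x7 = 0x7  ←
flags:4 @ bit 0 → (0x7e>>0)&0xf = 0xe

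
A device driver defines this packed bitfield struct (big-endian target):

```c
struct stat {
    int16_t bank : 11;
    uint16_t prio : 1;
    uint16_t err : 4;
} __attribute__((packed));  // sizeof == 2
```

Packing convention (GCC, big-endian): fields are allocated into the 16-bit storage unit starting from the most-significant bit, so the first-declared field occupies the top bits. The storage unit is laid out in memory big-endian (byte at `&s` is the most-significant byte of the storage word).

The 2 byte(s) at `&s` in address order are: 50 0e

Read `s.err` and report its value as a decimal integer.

14

[0]=0x50 [1]=0x0e (big-endian) → word 0x500e
bank:11 @ bit 5 → (0x500e>>5)&0x7ff = 0x280
prio:1 @ bit 4 → (0x500e>>4)&0x1 = 0x0
err:4 @ bit 0 → (0x500e>>0)&0xf = 0xe  ←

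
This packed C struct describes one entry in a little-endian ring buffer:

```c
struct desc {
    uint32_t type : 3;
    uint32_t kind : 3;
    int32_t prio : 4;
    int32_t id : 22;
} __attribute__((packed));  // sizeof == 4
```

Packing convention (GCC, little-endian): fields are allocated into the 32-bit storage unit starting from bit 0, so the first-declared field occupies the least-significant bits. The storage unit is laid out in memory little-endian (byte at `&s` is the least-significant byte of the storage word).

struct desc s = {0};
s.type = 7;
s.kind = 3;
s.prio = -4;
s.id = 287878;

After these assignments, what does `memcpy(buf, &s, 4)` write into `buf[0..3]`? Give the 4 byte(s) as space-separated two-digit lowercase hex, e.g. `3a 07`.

[0+:3] type=7 & 0x7 = 0x7; word=0x00000007
[3+:3] kind=3 & 0x7 = 0x3; word=0x0000001f
[6+:4] prio=-4 & 0xf = 0xc; word=0x0000031f
[10+:22] id=287878 & 0x3fffff = 0x46486; word=0x11921b1f
word = 0x11921b1f → little-endian bytes:
  [0]=0x1f  [1]=0x1b  [2]=0x92  [3]=0x11

1f 1b 92 11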